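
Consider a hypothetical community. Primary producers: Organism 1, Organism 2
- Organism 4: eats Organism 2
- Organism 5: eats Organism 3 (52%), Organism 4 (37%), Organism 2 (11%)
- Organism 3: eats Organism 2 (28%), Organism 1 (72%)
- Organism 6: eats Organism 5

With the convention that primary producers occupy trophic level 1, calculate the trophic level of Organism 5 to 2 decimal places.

Organism 3: 1 + (0.28×1 + 0.72×1) = 2
Organism 4: 1 + 1 = 2
Organism 5: 1 + (0.52×2 + 0.37×2 + 0.11×1) = 2.89
Organism 6: 1 + 2.89 = 3.89

2.89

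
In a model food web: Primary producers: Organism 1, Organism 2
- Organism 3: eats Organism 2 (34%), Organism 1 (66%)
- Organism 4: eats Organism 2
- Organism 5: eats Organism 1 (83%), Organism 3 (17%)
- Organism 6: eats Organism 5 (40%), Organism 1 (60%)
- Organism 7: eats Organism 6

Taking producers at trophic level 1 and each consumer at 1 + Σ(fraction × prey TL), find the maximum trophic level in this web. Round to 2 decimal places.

3.47

Organism 3: 1 + (0.34×1 + 0.66×1) = 2
Organism 4: 1 + 1 = 2
Organism 5: 1 + (0.83×1 + 0.17×2) = 2.17
Organism 6: 1 + (0.4×2.17 + 0.6×1) = 2.468
Organism 7: 1 + 2.468 = 3.468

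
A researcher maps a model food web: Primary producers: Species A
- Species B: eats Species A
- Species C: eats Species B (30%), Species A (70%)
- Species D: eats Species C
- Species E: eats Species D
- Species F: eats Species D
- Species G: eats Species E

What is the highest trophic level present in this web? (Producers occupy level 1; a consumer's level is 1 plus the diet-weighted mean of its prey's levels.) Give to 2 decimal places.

5.30

Species B: 1 + 1 = 2
Species C: 1 + (0.3×2 + 0.7×1) = 2.3
Species D: 1 + 2.3 = 3.3
Species E: 1 + 3.3 = 4.3
Species F: 1 + 3.3 = 4.3
Species G: 1 + 4.3 = 5.3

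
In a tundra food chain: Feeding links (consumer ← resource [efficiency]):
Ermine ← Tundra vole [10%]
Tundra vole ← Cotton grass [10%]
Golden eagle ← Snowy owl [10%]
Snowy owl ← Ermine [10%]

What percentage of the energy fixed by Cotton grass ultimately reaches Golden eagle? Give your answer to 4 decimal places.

Product of link efficiencies: 0.1 × 0.1 × 0.1 × 0.1 = 0.0001
As a percentage: 0.0001 × 100 = 0.0100%

0.0100%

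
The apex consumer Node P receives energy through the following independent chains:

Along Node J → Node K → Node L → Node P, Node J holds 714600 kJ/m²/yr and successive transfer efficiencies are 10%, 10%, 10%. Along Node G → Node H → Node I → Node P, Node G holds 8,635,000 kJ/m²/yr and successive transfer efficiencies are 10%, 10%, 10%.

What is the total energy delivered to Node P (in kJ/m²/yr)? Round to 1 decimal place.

9349.6 kJ/m²/yr

Via Node J: 714600 × 0.1 × 0.1 × 0.1 = 714.6 kJ/m²/yr
Via Node G: 8635000 × 0.1 × 0.1 × 0.1 = 8635 kJ/m²/yr
Total at Node P: 714.6 + 8635 = 9349.6 kJ/m²/yr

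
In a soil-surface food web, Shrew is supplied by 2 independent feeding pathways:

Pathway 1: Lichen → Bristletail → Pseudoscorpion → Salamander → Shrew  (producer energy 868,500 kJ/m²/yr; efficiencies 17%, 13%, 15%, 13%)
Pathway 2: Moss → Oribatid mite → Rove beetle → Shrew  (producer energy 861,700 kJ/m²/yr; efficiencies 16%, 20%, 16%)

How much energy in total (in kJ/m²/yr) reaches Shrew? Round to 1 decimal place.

Pathway 1: 868500 × 0.17 × 0.13 × 0.15 × 0.13 = 374.280075 kJ/m²/yr
Pathway 2: 861700 × 0.16 × 0.2 × 0.16 = 4411.904 kJ/m²/yr
Total at Shrew: 374.280075 + 4411.904 = 4786.184075 kJ/m²/yr

4786.2 kJ/m²/yr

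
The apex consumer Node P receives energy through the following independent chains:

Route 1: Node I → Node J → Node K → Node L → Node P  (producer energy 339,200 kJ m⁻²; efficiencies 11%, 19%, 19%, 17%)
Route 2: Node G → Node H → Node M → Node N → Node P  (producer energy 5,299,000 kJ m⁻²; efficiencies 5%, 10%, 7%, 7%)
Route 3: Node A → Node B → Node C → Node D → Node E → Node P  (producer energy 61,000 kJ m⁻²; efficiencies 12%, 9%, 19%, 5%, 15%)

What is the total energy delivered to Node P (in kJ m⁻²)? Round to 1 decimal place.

Route 1: 339200 × 0.11 × 0.19 × 0.19 × 0.17 = 228.983744 kJ m⁻²
Route 2: 5299000 × 0.05 × 0.1 × 0.07 × 0.07 = 129.8255 kJ m⁻²
Route 3: 61000 × 0.12 × 0.09 × 0.19 × 0.05 × 0.15 = 0.93879 kJ m⁻²
Total at Node P: 228.983744 + 129.8255 + 0.93879 = 359.748034 kJ m⁻²

359.7 kJ m⁻²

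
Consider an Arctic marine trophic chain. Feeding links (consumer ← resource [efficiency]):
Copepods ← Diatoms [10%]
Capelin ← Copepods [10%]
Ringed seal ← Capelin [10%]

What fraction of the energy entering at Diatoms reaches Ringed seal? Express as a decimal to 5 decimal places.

0.00100

Product of link efficiencies: 0.1 × 0.1 × 0.1 = 0.001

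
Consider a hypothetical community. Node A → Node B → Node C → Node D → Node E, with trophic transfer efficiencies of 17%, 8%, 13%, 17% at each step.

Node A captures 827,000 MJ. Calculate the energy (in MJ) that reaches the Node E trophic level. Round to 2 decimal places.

248.56 MJ

Node B: 827000 × 0.17 = 140590 MJ
Node C: 140590 × 0.08 = 11247.2 MJ
Node D: 11247.2 × 0.13 = 1462.136 MJ
Node E: 1462.136 × 0.17 = 248.56312 MJ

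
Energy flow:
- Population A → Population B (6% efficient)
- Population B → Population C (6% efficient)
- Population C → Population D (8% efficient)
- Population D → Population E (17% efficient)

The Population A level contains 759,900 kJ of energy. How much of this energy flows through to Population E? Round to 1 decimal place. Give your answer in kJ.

Population B: 759900 × 0.06 = 45594 kJ
Population C: 45594 × 0.06 = 2735.64 kJ
Population D: 2735.64 × 0.08 = 218.8512 kJ
Population E: 218.8512 × 0.17 = 37.204704 kJ

37.2 kJ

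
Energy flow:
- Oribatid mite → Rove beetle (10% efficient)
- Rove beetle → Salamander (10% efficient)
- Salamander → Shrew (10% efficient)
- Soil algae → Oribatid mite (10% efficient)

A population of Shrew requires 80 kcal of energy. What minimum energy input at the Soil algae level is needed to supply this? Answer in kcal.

Cumulative transfer efficiency: 0.1 × 0.1 × 0.1 × 0.1 = 0.0001
Soil algae energy = 80 / 0.0001 = 800000 kcal

800000 kcal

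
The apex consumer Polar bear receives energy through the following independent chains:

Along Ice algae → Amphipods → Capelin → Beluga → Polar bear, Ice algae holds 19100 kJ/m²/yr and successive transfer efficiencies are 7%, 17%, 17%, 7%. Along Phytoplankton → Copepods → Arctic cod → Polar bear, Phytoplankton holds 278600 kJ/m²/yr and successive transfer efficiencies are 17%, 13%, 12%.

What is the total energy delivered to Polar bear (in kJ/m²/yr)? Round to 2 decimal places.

741.55 kJ/m²/yr

Via Ice algae: 19100 × 0.07 × 0.17 × 0.17 × 0.07 = 2.704751 kJ/m²/yr
Via Phytoplankton: 278600 × 0.17 × 0.13 × 0.12 = 738.8472 kJ/m²/yr
Total at Polar bear: 2.704751 + 738.8472 = 741.551951 kJ/m²/yr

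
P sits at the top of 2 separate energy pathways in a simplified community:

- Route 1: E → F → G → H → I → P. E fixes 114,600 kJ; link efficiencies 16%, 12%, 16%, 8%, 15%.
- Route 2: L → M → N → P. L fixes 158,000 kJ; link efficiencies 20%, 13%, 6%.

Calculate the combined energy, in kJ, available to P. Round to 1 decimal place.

Route 1: 114600 × 0.16 × 0.12 × 0.16 × 0.08 × 0.15 = 4.2246144 kJ
Route 2: 158000 × 0.2 × 0.13 × 0.06 = 246.48 kJ
Total at P: 4.2246144 + 246.48 = 250.7046144 kJ

250.7 kJ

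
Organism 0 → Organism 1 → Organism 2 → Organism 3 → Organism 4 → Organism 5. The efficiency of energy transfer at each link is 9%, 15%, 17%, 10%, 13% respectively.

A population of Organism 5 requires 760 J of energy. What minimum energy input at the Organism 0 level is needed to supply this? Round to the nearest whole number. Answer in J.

Cumulative transfer efficiency: 0.09 × 0.15 × 0.17 × 0.1 × 0.13 = 0.000029835
Organism 0 energy = 760 / 0.000029835 = 25473437 J

25473437 J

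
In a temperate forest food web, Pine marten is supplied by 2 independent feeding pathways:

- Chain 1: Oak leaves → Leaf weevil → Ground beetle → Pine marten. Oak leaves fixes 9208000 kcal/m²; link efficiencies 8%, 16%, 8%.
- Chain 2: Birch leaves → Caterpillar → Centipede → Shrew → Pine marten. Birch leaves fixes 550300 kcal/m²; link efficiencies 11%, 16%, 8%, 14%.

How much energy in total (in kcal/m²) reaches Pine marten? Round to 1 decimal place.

Chain 1: 9208000 × 0.08 × 0.16 × 0.08 = 9428.992 kcal/m²
Chain 2: 550300 × 0.11 × 0.16 × 0.08 × 0.14 = 108.475136 kcal/m²
Total at Pine marten: 9428.992 + 108.475136 = 9537.467136 kcal/m²

9537.5 kcal/m²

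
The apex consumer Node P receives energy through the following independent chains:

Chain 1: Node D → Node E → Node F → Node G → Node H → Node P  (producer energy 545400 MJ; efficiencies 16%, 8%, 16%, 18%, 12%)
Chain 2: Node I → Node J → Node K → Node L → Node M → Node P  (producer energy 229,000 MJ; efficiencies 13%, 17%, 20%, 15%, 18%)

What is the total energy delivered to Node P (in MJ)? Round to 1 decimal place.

Chain 1: 545400 × 0.16 × 0.08 × 0.16 × 0.18 × 0.12 = 24.12675072 MJ
Chain 2: 229000 × 0.13 × 0.17 × 0.2 × 0.15 × 0.18 = 27.32886 MJ
Total at Node P: 24.12675072 + 27.32886 = 51.45561072 MJ

51.5 MJ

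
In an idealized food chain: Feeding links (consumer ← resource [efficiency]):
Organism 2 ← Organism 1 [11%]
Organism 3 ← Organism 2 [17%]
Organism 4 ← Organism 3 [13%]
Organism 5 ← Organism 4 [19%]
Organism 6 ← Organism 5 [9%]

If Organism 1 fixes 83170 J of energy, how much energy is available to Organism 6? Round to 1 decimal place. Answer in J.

3.5 J

Organism 2: 83170 × 0.11 = 9148.7 J
Organism 3: 9148.7 × 0.17 = 1555.279 J
Organism 4: 1555.279 × 0.13 = 202.18627 J
Organism 5: 202.18627 × 0.19 = 38.4153913 J
Organism 6: 38.4153913 × 0.09 = 3.457385217 J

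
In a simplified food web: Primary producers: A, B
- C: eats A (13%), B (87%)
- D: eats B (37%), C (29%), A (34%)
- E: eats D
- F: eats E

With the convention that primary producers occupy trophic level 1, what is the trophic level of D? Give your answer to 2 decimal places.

C: 1 + (0.13×1 + 0.87×1) = 2
D: 1 + (0.37×1 + 0.29×2 + 0.34×1) = 2.29
E: 1 + 2.29 = 3.29
F: 1 + 3.29 = 4.29

2.29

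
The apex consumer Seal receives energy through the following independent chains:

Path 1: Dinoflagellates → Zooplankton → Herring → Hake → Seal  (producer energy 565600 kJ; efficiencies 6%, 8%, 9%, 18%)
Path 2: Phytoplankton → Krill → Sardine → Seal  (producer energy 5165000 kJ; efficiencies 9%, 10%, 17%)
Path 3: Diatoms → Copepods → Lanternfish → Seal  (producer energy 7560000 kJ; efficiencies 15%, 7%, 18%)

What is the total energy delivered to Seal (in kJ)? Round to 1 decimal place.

22234.8 kJ

Path 1: 565600 × 0.06 × 0.08 × 0.09 × 0.18 = 43.981056 kJ
Path 2: 5165000 × 0.09 × 0.1 × 0.17 = 7902.45 kJ
Path 3: 7560000 × 0.15 × 0.07 × 0.18 = 14288.4 kJ
Total at Seal: 43.981056 + 7902.45 + 14288.4 = 22234.831056 kJ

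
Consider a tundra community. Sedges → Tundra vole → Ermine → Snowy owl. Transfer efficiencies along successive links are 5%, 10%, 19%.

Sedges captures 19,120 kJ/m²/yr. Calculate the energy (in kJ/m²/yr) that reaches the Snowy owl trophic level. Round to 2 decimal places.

Tundra vole: 19120 × 0.05 = 956 kJ/m²/yr
Ermine: 956 × 0.1 = 95.6 kJ/m²/yr
Snowy owl: 95.6 × 0.19 = 18.164 kJ/m²/yr

18.16 kJ/m²/yr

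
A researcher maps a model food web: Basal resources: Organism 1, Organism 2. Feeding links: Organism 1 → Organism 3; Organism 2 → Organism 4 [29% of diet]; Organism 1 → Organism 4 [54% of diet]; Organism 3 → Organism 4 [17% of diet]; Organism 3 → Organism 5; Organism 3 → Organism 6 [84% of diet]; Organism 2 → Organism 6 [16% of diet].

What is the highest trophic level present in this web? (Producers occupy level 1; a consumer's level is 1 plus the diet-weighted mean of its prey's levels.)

Organism 3: 1 + 1 = 2
Organism 4: 1 + (0.29×1 + 0.54×1 + 0.17×2) = 2.17
Organism 5: 1 + 2 = 3
Organism 6: 1 + (0.84×2 + 0.16×1) = 2.84

3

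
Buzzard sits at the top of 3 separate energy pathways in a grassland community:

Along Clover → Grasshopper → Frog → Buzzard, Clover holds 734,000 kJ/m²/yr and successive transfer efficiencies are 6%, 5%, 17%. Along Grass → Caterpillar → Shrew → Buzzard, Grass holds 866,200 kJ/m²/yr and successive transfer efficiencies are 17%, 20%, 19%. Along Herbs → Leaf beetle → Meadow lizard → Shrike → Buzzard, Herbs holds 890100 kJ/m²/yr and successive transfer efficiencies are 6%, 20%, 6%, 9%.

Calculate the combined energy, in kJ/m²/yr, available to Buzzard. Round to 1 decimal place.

6027.7 kJ/m²/yr

Via Clover: 734000 × 0.06 × 0.05 × 0.17 = 374.34 kJ/m²/yr
Via Grass: 866200 × 0.17 × 0.2 × 0.19 = 5595.652 kJ/m²/yr
Via Herbs: 890100 × 0.06 × 0.2 × 0.06 × 0.09 = 57.67848 kJ/m²/yr
Total at Buzzard: 374.34 + 5595.652 + 57.67848 = 6027.67048 kJ/m²/yr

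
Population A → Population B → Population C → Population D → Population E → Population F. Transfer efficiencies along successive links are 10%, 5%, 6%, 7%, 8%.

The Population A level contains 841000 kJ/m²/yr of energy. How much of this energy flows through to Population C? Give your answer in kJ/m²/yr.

Population B: 841000 × 0.1 = 84100 kJ/m²/yr
Population C: 84100 × 0.05 = 4205 kJ/m²/yr

4205 kJ/m²/yr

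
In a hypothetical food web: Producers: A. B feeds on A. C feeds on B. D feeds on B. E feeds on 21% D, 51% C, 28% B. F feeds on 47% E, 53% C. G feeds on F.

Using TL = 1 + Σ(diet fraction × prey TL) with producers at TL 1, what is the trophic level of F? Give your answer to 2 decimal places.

4.34

B: 1 + 1 = 2
C: 1 + 2 = 3
D: 1 + 2 = 3
E: 1 + (0.21×3 + 0.51×3 + 0.28×2) = 3.72
F: 1 + (0.47×3.72 + 0.53×3) = 4.3384
G: 1 + 4.3384 = 5.3384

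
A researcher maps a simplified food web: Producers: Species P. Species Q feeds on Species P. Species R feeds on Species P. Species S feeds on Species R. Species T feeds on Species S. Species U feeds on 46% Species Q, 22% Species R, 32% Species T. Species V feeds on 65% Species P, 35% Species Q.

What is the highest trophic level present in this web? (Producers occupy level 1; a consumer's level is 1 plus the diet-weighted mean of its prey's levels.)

Species Q: 1 + 1 = 2
Species R: 1 + 1 = 2
Species S: 1 + 2 = 3
Species T: 1 + 3 = 4
Species U: 1 + (0.46×2 + 0.22×2 + 0.32×4) = 3.64
Species V: 1 + (0.65×1 + 0.35×2) = 2.35

4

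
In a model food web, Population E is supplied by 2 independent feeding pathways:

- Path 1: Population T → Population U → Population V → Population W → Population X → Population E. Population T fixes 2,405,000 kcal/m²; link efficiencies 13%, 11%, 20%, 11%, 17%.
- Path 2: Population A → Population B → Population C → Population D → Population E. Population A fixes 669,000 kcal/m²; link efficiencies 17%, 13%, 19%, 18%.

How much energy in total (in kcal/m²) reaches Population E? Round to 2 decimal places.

634.27 kcal/m²

Path 1: 2405000 × 0.13 × 0.11 × 0.2 × 0.11 × 0.17 = 128.62421 kcal/m²
Path 2: 669000 × 0.17 × 0.13 × 0.19 × 0.18 = 505.64358 kcal/m²
Total at Population E: 128.62421 + 505.64358 = 634.26779 kcal/m²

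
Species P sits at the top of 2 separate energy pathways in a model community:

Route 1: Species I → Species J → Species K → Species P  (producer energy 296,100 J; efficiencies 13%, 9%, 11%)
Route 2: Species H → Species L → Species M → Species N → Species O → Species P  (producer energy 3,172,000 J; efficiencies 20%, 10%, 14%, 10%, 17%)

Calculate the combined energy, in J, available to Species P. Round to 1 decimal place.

532.1 J

Route 1: 296100 × 0.13 × 0.09 × 0.11 = 381.0807 J
Route 2: 3172000 × 0.2 × 0.1 × 0.14 × 0.1 × 0.17 = 150.9872 J
Total at Species P: 381.0807 + 150.9872 = 532.0679 J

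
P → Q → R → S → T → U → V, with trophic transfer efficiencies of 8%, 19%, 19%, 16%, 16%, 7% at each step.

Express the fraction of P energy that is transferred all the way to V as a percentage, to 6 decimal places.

0.000518%

Product of link efficiencies: 0.08 × 0.19 × 0.19 × 0.16 × 0.16 × 0.07 = 0.000005175296
As a percentage: 0.000005175296 × 100 = 0.000518%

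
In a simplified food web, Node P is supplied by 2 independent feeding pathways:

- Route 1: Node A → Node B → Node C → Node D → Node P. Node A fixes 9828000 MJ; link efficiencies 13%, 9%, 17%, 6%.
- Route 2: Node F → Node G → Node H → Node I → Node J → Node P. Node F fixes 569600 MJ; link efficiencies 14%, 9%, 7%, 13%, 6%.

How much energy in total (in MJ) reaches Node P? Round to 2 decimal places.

1176.79 MJ

Route 1: 9828000 × 0.13 × 0.09 × 0.17 × 0.06 = 1172.87352 MJ
Route 2: 569600 × 0.14 × 0.09 × 0.07 × 0.13 × 0.06 = 3.91862016 MJ
Total at Node P: 1172.87352 + 3.91862016 = 1176.79214016 MJ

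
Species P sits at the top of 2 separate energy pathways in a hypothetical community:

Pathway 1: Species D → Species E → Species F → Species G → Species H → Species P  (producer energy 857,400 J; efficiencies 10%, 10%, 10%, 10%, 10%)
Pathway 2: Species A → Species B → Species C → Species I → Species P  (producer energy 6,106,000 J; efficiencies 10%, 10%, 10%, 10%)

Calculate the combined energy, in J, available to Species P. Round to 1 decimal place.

Pathway 1: 857400 × 0.1 × 0.1 × 0.1 × 0.1 × 0.1 = 8.574 J
Pathway 2: 6106000 × 0.1 × 0.1 × 0.1 × 0.1 = 610.6 J
Total at Species P: 8.574 + 610.6 = 619.174 J

619.2 J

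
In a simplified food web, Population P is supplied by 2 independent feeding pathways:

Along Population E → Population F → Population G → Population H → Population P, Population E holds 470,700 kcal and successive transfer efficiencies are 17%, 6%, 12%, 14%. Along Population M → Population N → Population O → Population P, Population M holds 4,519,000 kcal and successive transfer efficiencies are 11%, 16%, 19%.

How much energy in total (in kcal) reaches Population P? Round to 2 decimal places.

15192.20 kcal

Via Population E: 470700 × 0.17 × 0.06 × 0.12 × 0.14 = 80.659152 kcal
Via Population M: 4519000 × 0.11 × 0.16 × 0.19 = 15111.536 kcal
Total at Population P: 80.659152 + 15111.536 = 15192.195152 kcal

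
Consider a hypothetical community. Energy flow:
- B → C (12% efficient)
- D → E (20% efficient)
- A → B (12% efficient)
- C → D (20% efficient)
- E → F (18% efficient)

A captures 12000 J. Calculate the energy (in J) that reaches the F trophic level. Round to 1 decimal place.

1.2 J

B: 12000 × 0.12 = 1440 J
C: 1440 × 0.12 = 172.8 J
D: 172.8 × 0.2 = 34.56 J
E: 34.56 × 0.2 = 6.912 J
F: 6.912 × 0.18 = 1.24416 J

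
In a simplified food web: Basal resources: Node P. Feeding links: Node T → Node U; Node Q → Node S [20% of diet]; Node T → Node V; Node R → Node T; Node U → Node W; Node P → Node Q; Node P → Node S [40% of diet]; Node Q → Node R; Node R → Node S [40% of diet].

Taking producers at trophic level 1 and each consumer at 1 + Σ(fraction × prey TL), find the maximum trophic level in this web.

Node Q: 1 + 1 = 2
Node R: 1 + 2 = 3
Node S: 1 + (0.2×2 + 0.4×3 + 0.4×1) = 3
Node T: 1 + 3 = 4
Node U: 1 + 4 = 5
Node V: 1 + 4 = 5
Node W: 1 + 5 = 6

6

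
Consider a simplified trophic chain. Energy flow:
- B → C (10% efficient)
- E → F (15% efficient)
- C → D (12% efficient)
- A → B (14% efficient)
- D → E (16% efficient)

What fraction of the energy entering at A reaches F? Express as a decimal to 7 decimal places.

0.0000403

Product of link efficiencies: 0.14 × 0.1 × 0.12 × 0.16 × 0.15 = 0.00004032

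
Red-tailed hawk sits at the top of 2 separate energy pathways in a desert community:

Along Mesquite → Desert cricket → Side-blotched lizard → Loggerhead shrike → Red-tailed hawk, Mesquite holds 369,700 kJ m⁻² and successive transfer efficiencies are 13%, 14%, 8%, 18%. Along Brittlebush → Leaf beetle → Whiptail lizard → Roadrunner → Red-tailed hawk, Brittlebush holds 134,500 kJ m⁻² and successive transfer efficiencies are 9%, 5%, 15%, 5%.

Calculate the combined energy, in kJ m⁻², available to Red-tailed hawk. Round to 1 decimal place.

Via Mesquite: 369700 × 0.13 × 0.14 × 0.08 × 0.18 = 96.890976 kJ m⁻²
Via Brittlebush: 134500 × 0.09 × 0.05 × 0.15 × 0.05 = 4.539375 kJ m⁻²
Total at Red-tailed hawk: 96.890976 + 4.539375 = 101.430351 kJ m⁻²

101.4 kJ m⁻²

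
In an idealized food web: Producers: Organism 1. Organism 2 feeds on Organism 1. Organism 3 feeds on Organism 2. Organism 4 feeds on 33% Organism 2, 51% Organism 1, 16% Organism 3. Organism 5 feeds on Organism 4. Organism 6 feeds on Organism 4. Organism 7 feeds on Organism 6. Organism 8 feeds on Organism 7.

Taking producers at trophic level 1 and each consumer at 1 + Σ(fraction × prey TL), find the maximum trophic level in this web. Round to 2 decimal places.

Organism 2: 1 + 1 = 2
Organism 3: 1 + 2 = 3
Organism 4: 1 + (0.33×2 + 0.51×1 + 0.16×3) = 2.65
Organism 5: 1 + 2.65 = 3.65
Organism 6: 1 + 2.65 = 3.65
Organism 7: 1 + 3.65 = 4.65
Organism 8: 1 + 4.65 = 5.65

5.65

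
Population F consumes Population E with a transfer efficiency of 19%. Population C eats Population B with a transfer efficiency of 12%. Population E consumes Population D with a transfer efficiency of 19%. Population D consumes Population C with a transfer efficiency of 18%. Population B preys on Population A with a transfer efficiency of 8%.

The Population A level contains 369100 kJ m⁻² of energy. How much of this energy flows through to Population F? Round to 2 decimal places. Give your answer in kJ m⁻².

23.02 kJ m⁻²

Population B: 369100 × 0.08 = 29528 kJ m⁻²
Population C: 29528 × 0.12 = 3543.36 kJ m⁻²
Population D: 3543.36 × 0.18 = 637.8048 kJ m⁻²
Population E: 637.8048 × 0.19 = 121.182912 kJ m⁻²
Population F: 121.182912 × 0.19 = 23.02475328 kJ m⁻²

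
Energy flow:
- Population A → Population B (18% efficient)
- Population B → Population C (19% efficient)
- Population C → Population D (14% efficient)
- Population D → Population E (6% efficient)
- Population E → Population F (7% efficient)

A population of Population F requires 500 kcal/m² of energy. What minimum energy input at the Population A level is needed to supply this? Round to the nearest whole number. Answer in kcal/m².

24863747 kcal/m²

Cumulative transfer efficiency: 0.18 × 0.19 × 0.14 × 0.06 × 0.07 = 0.0000201096
Population A energy = 500 / 0.0000201096 = 24863747 kcal/m²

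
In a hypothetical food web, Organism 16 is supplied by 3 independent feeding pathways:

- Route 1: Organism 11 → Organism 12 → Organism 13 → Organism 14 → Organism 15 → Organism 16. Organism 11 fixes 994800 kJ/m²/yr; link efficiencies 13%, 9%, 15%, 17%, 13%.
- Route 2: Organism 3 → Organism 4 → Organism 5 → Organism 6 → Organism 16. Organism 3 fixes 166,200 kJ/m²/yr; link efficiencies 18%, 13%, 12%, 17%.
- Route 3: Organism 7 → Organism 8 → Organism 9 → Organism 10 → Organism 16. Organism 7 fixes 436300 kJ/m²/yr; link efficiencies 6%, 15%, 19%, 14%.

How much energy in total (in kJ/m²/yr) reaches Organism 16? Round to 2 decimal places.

Route 1: 994800 × 0.13 × 0.09 × 0.15 × 0.17 × 0.13 = 38.5838154 kJ/m²/yr
Route 2: 166200 × 0.18 × 0.13 × 0.12 × 0.17 = 79.337232 kJ/m²/yr
Route 3: 436300 × 0.06 × 0.15 × 0.19 × 0.14 = 104.45022 kJ/m²/yr
Total at Organism 16: 38.5838154 + 79.337232 + 104.45022 = 222.3712674 kJ/m²/yr

222.37 kJ/m²/yr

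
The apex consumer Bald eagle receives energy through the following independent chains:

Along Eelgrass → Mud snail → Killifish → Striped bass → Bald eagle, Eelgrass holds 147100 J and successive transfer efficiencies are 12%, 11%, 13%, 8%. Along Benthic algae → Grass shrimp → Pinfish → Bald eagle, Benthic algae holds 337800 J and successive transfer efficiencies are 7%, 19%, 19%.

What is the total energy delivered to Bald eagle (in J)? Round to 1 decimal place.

873.8 J

Via Eelgrass: 147100 × 0.12 × 0.11 × 0.13 × 0.08 = 20.193888 J
Via Benthic algae: 337800 × 0.07 × 0.19 × 0.19 = 853.6206 J
Total at Bald eagle: 20.193888 + 853.6206 = 873.814488 J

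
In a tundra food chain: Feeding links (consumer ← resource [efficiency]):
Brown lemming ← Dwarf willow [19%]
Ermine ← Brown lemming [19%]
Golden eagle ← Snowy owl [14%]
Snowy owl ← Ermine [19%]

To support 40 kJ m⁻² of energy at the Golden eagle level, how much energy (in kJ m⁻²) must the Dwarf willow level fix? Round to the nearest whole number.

41655 kJ m⁻²

Cumulative transfer efficiency: 0.19 × 0.19 × 0.19 × 0.14 = 0.00096026
Dwarf willow energy = 40 / 0.00096026 = 41655 kJ m⁻²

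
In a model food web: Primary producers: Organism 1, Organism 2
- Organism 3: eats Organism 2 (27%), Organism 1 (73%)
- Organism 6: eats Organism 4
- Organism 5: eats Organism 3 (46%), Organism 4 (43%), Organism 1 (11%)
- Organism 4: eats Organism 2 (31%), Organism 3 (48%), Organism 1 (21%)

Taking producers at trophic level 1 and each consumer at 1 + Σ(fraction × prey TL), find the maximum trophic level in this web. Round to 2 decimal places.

3.48

Organism 3: 1 + (0.27×1 + 0.73×1) = 2
Organism 4: 1 + (0.31×1 + 0.48×2 + 0.21×1) = 2.48
Organism 5: 1 + (0.46×2 + 0.43×2.48 + 0.11×1) = 3.0964
Organism 6: 1 + 2.48 = 3.48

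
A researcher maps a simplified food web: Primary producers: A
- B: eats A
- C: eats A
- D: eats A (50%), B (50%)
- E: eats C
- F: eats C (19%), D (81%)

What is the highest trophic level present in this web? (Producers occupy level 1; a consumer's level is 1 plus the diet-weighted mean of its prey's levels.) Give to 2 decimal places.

3.41

B: 1 + 1 = 2
C: 1 + 1 = 2
D: 1 + (0.5×1 + 0.5×2) = 2.5
E: 1 + 2 = 3
F: 1 + (0.19×2 + 0.81×2.5) = 3.405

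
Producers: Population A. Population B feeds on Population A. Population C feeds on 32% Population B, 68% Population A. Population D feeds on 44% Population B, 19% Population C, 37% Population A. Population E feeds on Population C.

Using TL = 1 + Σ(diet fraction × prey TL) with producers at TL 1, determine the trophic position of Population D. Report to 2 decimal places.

2.69

Population B: 1 + 1 = 2
Population C: 1 + (0.32×2 + 0.68×1) = 2.32
Population D: 1 + (0.44×2 + 0.19×2.32 + 0.37×1) = 2.6908
Population E: 1 + 2.32 = 3.32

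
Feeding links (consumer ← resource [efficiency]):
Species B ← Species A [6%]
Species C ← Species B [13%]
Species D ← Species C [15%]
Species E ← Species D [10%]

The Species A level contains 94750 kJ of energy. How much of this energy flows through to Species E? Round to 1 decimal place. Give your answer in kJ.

Species B: 94750 × 0.06 = 5685 kJ
Species C: 5685 × 0.13 = 739.05 kJ
Species D: 739.05 × 0.15 = 110.8575 kJ
Species E: 110.8575 × 0.1 = 11.08575 kJ

11.1 kJ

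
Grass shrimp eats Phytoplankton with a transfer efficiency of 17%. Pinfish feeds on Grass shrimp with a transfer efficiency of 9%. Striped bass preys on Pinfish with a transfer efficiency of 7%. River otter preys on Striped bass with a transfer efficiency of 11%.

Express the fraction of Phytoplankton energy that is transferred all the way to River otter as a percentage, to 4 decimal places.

0.0118%

Product of link efficiencies: 0.17 × 0.09 × 0.07 × 0.11 = 0.00011781
As a percentage: 0.00011781 × 100 = 0.0118%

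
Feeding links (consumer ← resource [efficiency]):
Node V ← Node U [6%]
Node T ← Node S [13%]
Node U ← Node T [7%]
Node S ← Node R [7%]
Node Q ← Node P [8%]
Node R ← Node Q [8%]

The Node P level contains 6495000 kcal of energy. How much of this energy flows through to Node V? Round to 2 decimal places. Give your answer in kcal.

Node Q: 6495000 × 0.08 = 519600 kcal
Node R: 519600 × 0.08 = 41568 kcal
Node S: 41568 × 0.07 = 2909.76 kcal
Node T: 2909.76 × 0.13 = 378.2688 kcal
Node U: 378.2688 × 0.07 = 26.478816 kcal
Node V: 26.478816 × 0.06 = 1.58872896 kcal

1.59 kcal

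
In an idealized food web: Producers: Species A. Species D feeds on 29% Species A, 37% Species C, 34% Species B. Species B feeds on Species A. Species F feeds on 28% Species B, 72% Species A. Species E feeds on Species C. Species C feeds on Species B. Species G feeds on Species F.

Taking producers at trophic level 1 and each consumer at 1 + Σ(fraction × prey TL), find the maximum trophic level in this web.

4

Species B: 1 + 1 = 2
Species C: 1 + 2 = 3
Species D: 1 + (0.29×1 + 0.37×3 + 0.34×2) = 3.08
Species E: 1 + 3 = 4
Species F: 1 + (0.28×2 + 0.72×1) = 2.28
Species G: 1 + 2.28 = 3.28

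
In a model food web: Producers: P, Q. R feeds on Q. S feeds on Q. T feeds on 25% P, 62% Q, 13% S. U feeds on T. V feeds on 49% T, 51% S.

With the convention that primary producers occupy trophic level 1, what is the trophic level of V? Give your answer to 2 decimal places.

3.06

R: 1 + 1 = 2
S: 1 + 1 = 2
T: 1 + (0.25×1 + 0.62×1 + 0.13×2) = 2.13
U: 1 + 2.13 = 3.13
V: 1 + (0.49×2.13 + 0.51×2) = 3.0637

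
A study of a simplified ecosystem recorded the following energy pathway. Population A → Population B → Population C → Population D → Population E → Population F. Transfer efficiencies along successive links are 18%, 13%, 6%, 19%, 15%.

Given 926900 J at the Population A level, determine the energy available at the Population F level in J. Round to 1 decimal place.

37.1 J

Population B: 926900 × 0.18 = 166842 J
Population C: 166842 × 0.13 = 21689.46 J
Population D: 21689.46 × 0.06 = 1301.3676 J
Population E: 1301.3676 × 0.19 = 247.259844 J
Population F: 247.259844 × 0.15 = 37.0889766 J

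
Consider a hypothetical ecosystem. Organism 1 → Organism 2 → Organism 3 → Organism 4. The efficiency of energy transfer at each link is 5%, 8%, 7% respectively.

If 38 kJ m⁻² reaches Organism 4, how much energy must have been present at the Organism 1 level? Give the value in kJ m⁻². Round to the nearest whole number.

Cumulative transfer efficiency: 0.05 × 0.08 × 0.07 = 0.00028
Organism 1 energy = 38 / 0.00028 = 135714 kJ m⁻²

135714 kJ m⁻²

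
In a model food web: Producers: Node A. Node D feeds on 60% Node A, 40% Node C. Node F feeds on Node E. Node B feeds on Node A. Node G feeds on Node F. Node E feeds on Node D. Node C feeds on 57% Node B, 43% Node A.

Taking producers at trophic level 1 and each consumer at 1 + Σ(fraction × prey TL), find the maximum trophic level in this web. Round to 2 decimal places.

5.63

Node B: 1 + 1 = 2
Node C: 1 + (0.57×2 + 0.43×1) = 2.57
Node D: 1 + (0.6×1 + 0.4×2.57) = 2.628
Node E: 1 + 2.628 = 3.628
Node F: 1 + 3.628 = 4.628
Node G: 1 + 4.628 = 5.628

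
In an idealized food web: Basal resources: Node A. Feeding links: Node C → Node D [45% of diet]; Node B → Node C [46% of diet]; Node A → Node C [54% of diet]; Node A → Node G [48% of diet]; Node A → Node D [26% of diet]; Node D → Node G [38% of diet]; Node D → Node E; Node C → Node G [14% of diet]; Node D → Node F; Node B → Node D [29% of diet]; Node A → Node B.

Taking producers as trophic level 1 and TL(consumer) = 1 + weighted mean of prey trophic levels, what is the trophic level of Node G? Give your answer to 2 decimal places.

2.94

Node B: 1 + 1 = 2
Node C: 1 + (0.46×2 + 0.54×1) = 2.46
Node D: 1 + (0.26×1 + 0.29×2 + 0.45×2.46) = 2.947
Node E: 1 + 2.947 = 3.947
Node F: 1 + 2.947 = 3.947
Node G: 1 + (0.38×2.947 + 0.48×1 + 0.14×2.46) = 2.94426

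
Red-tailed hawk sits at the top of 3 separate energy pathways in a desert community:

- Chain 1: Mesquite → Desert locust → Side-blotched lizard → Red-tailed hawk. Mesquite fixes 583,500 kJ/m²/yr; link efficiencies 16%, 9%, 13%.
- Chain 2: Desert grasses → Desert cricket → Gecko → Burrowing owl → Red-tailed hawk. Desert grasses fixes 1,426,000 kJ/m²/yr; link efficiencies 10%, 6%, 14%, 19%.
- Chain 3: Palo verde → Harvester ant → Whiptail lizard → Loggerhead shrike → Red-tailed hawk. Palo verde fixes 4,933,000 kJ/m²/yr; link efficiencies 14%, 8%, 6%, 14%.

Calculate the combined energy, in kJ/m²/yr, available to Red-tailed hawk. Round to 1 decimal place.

1784.0 kJ/m²/yr

Chain 1: 583500 × 0.16 × 0.09 × 0.13 = 1092.312 kJ/m²/yr
Chain 2: 1426000 × 0.1 × 0.06 × 0.14 × 0.19 = 227.5896 kJ/m²/yr
Chain 3: 4933000 × 0.14 × 0.08 × 0.06 × 0.14 = 464.09664 kJ/m²/yr
Total at Red-tailed hawk: 1092.312 + 227.5896 + 464.09664 = 1783.99824 kJ/m²/yr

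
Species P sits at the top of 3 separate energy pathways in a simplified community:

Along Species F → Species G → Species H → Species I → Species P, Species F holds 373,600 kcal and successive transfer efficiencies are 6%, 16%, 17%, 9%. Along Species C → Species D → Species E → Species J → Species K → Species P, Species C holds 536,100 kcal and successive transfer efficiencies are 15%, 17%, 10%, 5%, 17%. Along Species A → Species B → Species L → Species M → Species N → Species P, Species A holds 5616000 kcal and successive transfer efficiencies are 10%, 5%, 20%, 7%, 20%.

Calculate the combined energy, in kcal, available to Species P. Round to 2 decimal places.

145.12 kcal

Via Species F: 373600 × 0.06 × 0.16 × 0.17 × 0.09 = 54.874368 kcal
Via Species C: 536100 × 0.15 × 0.17 × 0.1 × 0.05 × 0.17 = 11.6199675 kcal
Via Species A: 5616000 × 0.1 × 0.05 × 0.2 × 0.07 × 0.2 = 78.624 kcal
Total at Species P: 54.874368 + 11.6199675 + 78.624 = 145.1183355 kcal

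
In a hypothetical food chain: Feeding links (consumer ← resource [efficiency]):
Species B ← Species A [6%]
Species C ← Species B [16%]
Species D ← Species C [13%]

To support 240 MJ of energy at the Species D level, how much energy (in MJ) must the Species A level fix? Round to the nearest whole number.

Cumulative transfer efficiency: 0.06 × 0.16 × 0.13 = 0.001248
Species A energy = 240 / 0.001248 = 192308 MJ

192308 MJ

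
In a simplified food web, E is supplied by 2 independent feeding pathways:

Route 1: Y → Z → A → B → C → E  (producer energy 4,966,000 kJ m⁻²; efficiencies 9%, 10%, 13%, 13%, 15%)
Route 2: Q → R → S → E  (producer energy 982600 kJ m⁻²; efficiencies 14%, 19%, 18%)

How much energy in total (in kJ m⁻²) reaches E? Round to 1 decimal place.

4818.0 kJ m⁻²

Route 1: 4966000 × 0.09 × 0.1 × 0.13 × 0.13 × 0.15 = 113.29929 kJ m⁻²
Route 2: 982600 × 0.14 × 0.19 × 0.18 = 4704.6888 kJ m⁻²
Total at E: 113.29929 + 4704.6888 = 4817.98809 kJ m⁻²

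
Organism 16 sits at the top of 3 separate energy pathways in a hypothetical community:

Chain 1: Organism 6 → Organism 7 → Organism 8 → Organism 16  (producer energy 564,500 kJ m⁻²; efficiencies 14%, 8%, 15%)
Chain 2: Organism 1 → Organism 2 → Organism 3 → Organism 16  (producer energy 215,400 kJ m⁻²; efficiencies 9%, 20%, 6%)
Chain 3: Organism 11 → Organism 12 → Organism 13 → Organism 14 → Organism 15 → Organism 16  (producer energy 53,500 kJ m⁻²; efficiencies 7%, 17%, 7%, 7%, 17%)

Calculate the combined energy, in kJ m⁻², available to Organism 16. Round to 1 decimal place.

Chain 1: 564500 × 0.14 × 0.08 × 0.15 = 948.36 kJ m⁻²
Chain 2: 215400 × 0.09 × 0.2 × 0.06 = 232.632 kJ m⁻²
Chain 3: 53500 × 0.07 × 0.17 × 0.07 × 0.07 × 0.17 = 0.53032945 kJ m⁻²
Total at Organism 16: 948.36 + 232.632 + 0.53032945 = 1181.52232945 kJ m⁻²

1181.5 kJ m⁻²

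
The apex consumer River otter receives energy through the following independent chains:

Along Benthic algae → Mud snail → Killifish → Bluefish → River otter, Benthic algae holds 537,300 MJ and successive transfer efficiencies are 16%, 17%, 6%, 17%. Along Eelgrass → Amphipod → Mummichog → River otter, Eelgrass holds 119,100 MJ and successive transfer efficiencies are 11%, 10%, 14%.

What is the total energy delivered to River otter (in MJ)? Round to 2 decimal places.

332.48 MJ

Via Benthic algae: 537300 × 0.16 × 0.17 × 0.06 × 0.17 = 149.068512 MJ
Via Eelgrass: 119100 × 0.11 × 0.1 × 0.14 = 183.414 MJ
Total at River otter: 149.068512 + 183.414 = 332.482512 MJ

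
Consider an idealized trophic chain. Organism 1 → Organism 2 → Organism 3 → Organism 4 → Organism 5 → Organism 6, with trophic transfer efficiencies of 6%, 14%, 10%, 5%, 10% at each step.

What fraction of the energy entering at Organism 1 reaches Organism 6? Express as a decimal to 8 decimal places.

Product of link efficiencies: 0.06 × 0.14 × 0.1 × 0.05 × 0.1 = 0.0000042

0.00000420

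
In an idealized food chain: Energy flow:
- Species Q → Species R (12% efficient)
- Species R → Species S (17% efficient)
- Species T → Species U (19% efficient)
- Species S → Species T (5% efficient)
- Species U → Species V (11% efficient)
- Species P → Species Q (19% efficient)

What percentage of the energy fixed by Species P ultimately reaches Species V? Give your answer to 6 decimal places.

0.000405%

Product of link efficiencies: 0.19 × 0.12 × 0.17 × 0.05 × 0.19 × 0.11 = 0.00000405042
As a percentage: 0.00000405042 × 100 = 0.000405%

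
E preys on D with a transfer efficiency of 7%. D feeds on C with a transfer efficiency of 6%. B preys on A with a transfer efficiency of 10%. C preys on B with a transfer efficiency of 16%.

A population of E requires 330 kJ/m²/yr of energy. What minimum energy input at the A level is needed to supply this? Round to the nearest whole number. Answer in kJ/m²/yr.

Cumulative transfer efficiency: 0.1 × 0.16 × 0.06 × 0.07 = 0.0000672
A energy = 330 / 0.0000672 = 4910714 kJ/m²/yr

4910714 kJ/m²/yr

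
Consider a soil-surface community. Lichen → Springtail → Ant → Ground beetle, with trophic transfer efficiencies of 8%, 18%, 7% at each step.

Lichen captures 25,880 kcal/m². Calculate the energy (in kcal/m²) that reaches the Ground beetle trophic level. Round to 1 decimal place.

Springtail: 25880 × 0.08 = 2070.4 kcal/m²
Ant: 2070.4 × 0.18 = 372.672 kcal/m²
Ground beetle: 372.672 × 0.07 = 26.08704 kcal/m²

26.1 kcal/m²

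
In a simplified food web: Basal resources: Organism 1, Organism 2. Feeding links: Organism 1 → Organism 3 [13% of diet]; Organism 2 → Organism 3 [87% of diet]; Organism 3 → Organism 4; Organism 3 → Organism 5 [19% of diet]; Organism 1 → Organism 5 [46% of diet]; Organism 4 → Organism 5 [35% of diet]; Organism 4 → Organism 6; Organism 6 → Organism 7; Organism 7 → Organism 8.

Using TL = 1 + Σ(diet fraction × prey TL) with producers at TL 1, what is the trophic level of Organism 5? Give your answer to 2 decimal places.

Organism 3: 1 + (0.13×1 + 0.87×1) = 2
Organism 4: 1 + 2 = 3
Organism 5: 1 + (0.19×2 + 0.46×1 + 0.35×3) = 2.89
Organism 6: 1 + 3 = 4
Organism 7: 1 + 4 = 5
Organism 8: 1 + 5 = 6

2.89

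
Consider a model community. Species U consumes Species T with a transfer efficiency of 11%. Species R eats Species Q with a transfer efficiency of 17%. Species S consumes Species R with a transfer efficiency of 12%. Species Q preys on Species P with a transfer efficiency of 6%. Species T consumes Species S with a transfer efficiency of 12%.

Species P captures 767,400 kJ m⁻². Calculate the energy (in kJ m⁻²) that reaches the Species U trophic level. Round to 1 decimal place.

Species Q: 767400 × 0.06 = 46044 kJ m⁻²
Species R: 46044 × 0.17 = 7827.48 kJ m⁻²
Species S: 7827.48 × 0.12 = 939.2976 kJ m⁻²
Species T: 939.2976 × 0.12 = 112.715712 kJ m⁻²
Species U: 112.715712 × 0.11 = 12.39872832 kJ m⁻²

12.4 kJ m⁻²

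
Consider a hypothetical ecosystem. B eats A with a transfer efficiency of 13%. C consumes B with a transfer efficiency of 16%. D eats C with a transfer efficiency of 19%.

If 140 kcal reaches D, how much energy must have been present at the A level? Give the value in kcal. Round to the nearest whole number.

35425 kcal

Cumulative transfer efficiency: 0.13 × 0.16 × 0.19 = 0.003952
A energy = 140 / 0.003952 = 35425 kcal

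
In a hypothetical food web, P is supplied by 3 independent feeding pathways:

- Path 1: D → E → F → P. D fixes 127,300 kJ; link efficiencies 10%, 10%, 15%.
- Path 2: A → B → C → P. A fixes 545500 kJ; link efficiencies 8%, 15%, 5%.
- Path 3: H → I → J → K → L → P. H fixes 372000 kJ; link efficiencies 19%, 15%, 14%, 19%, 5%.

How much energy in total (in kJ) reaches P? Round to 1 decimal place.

Path 1: 127300 × 0.1 × 0.1 × 0.15 = 190.95 kJ
Path 2: 545500 × 0.08 × 0.15 × 0.05 = 327.3 kJ
Path 3: 372000 × 0.19 × 0.15 × 0.14 × 0.19 × 0.05 = 14.10066 kJ
Total at P: 190.95 + 327.3 + 14.10066 = 532.35066 kJ

532.4 kJ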